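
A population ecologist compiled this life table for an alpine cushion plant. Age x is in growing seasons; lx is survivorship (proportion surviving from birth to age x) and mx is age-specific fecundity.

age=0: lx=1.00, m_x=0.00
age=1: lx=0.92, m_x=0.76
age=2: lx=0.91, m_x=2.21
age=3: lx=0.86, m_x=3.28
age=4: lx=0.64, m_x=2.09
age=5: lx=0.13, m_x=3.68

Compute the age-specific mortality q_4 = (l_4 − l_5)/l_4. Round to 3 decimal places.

0.797

q_4 = (l_4 − l_5) / l_4 = (0.64 − 0.13) / 0.64
     = 0.51 / 0.64 = 0.796875 → 0.797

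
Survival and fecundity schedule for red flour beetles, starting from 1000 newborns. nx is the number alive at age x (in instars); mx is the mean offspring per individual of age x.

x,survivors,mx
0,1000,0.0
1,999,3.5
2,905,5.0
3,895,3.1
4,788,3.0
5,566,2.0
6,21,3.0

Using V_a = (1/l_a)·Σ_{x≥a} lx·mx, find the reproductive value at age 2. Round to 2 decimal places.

12.00

lx = nx/n0 = nx/1000: 1, 0.999, 0.905, 0.895, 0.788, 0.566, 0.021
lx·mx for x ≥ 2: 4.525, 2.7745, 2.364, 1.132, 0.063 → sum = 10.8585
V_2 = 10.8585 / l_2 = 10.8585 / 0.905 = 11.998343… → 12.00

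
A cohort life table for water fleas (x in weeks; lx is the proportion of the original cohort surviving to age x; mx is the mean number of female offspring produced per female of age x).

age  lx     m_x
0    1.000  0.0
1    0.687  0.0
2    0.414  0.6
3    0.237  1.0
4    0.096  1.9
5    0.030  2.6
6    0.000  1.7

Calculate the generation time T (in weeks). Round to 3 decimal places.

lx·mx: 0, 0, 0.2484, 0.237, 0.1824, 0.078, 0 → R0 = 0.7458
x·lx·mx: 0, 0, 0.4968, 0.711, 0.7296, 0.39, 0 → Σ = 2.3274
T = 2.3274 / 0.7458 = 3.120676… → 3.121

3.121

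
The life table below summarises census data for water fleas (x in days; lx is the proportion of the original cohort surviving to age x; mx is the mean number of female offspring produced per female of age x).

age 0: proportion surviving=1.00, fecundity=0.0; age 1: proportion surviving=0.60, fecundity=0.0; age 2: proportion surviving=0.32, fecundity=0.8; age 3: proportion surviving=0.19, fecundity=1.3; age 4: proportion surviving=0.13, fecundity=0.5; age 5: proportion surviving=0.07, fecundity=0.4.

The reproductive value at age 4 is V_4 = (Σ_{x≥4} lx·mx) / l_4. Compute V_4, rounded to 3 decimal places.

lx·mx for x ≥ 4: 0.065, 0.028 → sum = 0.093
V_4 = 0.093 / l_4 = 0.093 / 0.13 = 0.715385… → 0.715

0.715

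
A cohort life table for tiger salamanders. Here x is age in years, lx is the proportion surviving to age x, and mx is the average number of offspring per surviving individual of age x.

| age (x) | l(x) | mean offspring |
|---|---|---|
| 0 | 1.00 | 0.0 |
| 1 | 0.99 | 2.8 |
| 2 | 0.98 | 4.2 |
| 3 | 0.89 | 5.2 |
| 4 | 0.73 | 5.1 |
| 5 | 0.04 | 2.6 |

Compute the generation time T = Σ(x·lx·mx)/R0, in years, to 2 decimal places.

2.63

lx·mx: 0, 2.772, 4.116, 4.628, 3.723, 0.104 → R0 = 15.343
x·lx·mx: 0, 2.772, 8.232, 13.884, 14.892, 0.52 → Σ = 40.3
T = 40.3 / 15.343 = 2.626605… → 2.63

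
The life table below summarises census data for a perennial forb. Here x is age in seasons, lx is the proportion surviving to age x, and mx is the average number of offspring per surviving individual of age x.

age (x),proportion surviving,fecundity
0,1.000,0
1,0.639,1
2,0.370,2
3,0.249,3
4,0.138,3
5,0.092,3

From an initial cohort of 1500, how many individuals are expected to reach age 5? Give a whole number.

138

Expected survivors = N0 · l_5 = 1500 × 0.092 = 138 → 138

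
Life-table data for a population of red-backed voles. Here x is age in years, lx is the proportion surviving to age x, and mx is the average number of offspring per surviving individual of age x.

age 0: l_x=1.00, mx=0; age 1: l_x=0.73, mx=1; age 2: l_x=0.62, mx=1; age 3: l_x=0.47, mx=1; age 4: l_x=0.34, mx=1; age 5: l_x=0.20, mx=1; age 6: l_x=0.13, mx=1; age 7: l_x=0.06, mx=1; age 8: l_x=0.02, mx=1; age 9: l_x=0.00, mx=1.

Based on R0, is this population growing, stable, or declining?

R0 = Σ lx·mx = 0 + 0.73 + 0.62 + 0.47 + 0.34 + 0.2 + 0.13 + 0.06 + 0.02 + 0 = 2.57
R0 > 1, so the population is growing.

growing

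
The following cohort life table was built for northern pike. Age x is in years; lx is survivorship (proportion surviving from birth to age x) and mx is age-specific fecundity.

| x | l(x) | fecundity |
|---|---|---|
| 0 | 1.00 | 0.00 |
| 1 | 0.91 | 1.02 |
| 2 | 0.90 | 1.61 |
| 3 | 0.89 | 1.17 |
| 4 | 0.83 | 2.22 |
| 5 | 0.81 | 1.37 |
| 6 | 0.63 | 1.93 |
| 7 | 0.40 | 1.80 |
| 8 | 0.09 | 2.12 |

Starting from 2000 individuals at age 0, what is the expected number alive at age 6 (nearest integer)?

1260

Expected survivors = N0 · l_6 = 2000 × 0.63 = 1260 → 1260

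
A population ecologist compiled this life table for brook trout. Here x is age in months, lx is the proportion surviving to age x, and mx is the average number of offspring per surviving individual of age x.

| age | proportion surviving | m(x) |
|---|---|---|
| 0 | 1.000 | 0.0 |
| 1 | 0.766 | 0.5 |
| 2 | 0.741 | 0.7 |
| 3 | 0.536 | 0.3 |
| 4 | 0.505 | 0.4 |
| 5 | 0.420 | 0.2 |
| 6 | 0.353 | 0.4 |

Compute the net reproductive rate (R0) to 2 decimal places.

1.49

lx·mx by age: 0, 0.383, 0.5187, 0.1608, 0.202, 0.084, 0.1412
R0 = Σ lx·mx = 1.4897 → 1.49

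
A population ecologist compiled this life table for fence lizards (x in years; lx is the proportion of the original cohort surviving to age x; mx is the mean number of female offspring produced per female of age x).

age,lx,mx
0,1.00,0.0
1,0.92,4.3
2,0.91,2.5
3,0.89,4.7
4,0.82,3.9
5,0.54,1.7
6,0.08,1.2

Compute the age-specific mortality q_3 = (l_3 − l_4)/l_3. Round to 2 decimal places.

0.08

q_3 = (l_3 − l_4) / l_3 = (0.89 − 0.82) / 0.89
     = 0.07 / 0.89 = 0.078652… → 0.08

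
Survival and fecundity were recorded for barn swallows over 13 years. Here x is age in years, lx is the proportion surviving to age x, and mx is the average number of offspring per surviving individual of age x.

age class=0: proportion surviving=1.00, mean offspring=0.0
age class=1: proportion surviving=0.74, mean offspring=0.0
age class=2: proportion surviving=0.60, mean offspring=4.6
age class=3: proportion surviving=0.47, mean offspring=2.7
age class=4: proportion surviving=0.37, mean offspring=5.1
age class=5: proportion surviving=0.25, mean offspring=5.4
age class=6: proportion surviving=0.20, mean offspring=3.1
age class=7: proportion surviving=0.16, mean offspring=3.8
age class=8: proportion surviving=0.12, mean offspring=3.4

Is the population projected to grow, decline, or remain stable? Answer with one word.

growing

R0 = Σ lx·mx = 0 + 0 + 2.76 + 1.269 + 1.887 + 1.35 + 0.62 + 0.608 + 0.408 = 8.902
R0 > 1, so the population is growing.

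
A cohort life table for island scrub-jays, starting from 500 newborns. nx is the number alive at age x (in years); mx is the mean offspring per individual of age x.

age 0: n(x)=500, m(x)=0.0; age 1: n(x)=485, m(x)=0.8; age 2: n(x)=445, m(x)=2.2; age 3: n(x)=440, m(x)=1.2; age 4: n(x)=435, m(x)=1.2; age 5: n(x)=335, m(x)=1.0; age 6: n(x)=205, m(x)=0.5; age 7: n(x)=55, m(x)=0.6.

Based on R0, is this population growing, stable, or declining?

growing

lx = nx/n0 = nx/500: 1, 0.97, 0.89, 0.88, 0.87, 0.67, 0.41, 0.11
R0 = Σ lx·mx = 0 + 0.776 + 1.958 + 1.056 + 1.044 + 0.67 + 0.205 + 0.066 = 5.775
R0 > 1, so the population is growing.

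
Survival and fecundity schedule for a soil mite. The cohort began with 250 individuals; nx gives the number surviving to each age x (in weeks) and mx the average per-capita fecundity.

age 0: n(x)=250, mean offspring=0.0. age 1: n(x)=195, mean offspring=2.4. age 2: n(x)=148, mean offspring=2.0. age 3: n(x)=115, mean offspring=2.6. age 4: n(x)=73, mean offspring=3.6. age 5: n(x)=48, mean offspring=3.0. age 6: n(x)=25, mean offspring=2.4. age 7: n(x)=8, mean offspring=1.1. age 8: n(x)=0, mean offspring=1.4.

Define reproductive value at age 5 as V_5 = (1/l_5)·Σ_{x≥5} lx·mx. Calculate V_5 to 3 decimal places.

lx = nx/n0 = nx/250: 1, 0.78, 0.592, 0.46, 0.292, 0.192, 0.1, 0.032, 0
lx·mx for x ≥ 5: 0.576, 0.24, 0.0352, 0 → sum = 0.8512
V_5 = 0.8512 / l_5 = 0.8512 / 0.192 = 4.433333… → 4.433

4.433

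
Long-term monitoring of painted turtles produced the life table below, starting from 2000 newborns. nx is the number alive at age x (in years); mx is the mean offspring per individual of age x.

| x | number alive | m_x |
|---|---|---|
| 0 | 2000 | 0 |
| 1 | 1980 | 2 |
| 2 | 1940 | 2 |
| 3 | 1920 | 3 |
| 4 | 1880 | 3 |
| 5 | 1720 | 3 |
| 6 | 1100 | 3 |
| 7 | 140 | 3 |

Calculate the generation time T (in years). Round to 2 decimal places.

lx = nx/n0 = nx/2000: 1, 0.99, 0.97, 0.96, 0.94, 0.86, 0.55, 0.07
lx·mx: 0, 1.98, 1.94, 2.88, 2.82, 2.58, 1.65, 0.21 → R0 = 14.06
x·lx·mx: 0, 1.98, 3.88, 8.64, 11.28, 12.9, 9.9, 1.47 → Σ = 50.05
T = 50.05 / 14.06 = 3.559744… → 3.56

3.56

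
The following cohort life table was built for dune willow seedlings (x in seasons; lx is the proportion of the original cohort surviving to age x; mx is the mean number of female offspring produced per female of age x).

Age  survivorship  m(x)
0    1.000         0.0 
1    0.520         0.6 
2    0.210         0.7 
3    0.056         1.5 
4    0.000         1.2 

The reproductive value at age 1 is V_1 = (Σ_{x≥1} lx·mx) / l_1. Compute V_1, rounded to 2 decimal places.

lx·mx for x ≥ 1: 0.312, 0.147, 0.084, 0 → sum = 0.543
V_1 = 0.543 / l_1 = 0.543 / 0.52 = 1.044231… → 1.04

1.04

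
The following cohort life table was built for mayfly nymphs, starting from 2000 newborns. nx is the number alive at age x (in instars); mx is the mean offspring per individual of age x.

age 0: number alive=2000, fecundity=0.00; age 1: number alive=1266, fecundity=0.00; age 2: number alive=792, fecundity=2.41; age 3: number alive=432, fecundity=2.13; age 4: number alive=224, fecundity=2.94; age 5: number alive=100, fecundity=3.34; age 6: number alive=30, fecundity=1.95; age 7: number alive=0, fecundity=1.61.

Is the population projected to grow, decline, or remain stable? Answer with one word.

growing

lx = nx/n0 = nx/2000: 1, 0.633, 0.396, 0.216, 0.112, 0.05, 0.015, 0
R0 = Σ lx·mx = 0 + 0 + 0.95436 + 0.46008 + 0.32928 + 0.167 + 0.02925 + 0 = 1.93997
R0 > 1, so the population is growing.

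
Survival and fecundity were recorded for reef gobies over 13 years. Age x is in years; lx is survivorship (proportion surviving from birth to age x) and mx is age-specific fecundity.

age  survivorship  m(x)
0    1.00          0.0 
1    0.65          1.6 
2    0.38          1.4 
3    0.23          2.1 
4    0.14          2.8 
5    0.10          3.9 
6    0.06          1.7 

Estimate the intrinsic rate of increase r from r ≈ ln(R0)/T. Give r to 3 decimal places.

R0 = Σ lx·mx = 0 + 1.04 + 0.532 + 0.483 + 0.392 + 0.39 + 0.102 = 2.939
Σ x·lx·mx = 7.683; T = 7.683/2.939 = 2.61415…
r ≈ ln(R0)/T = ln(2.939)/2.61415… = 0.4124… → 0.412

0.412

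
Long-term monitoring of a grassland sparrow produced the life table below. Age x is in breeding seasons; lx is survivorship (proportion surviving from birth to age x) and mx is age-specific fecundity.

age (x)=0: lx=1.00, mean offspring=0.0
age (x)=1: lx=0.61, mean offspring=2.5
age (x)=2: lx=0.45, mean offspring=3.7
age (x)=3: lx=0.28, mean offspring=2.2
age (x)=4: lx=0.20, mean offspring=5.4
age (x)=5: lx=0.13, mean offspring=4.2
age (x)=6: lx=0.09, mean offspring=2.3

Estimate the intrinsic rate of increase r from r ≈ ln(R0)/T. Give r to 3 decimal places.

R0 = Σ lx·mx = 0 + 1.525 + 1.665 + 0.616 + 1.08 + 0.546 + 0.207 = 5.639
Σ x·lx·mx = 14.995; T = 14.995/5.639 = 2.65916…
r ≈ ln(R0)/T = ln(5.639)/2.65916… = 0.65047… → 0.650

0.650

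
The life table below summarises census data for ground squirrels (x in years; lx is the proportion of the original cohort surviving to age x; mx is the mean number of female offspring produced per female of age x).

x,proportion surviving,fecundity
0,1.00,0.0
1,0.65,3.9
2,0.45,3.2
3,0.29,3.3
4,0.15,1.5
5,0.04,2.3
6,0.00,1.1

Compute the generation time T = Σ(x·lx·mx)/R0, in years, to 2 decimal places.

1.84

lx·mx: 0, 2.535, 1.44, 0.957, 0.225, 0.092, 0 → R0 = 5.249
x·lx·mx: 0, 2.535, 2.88, 2.871, 0.9, 0.46, 0 → Σ = 9.646
T = 9.646 / 5.249 = 1.837683… → 1.84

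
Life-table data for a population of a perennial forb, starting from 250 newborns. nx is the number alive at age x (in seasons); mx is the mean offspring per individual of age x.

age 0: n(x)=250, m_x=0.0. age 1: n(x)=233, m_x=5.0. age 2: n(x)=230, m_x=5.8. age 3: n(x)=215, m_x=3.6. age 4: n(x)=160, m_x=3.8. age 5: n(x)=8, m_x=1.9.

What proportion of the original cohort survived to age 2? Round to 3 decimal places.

l_2 = n_2/n_0 = 230/250 = 0.92 → 0.920

0.920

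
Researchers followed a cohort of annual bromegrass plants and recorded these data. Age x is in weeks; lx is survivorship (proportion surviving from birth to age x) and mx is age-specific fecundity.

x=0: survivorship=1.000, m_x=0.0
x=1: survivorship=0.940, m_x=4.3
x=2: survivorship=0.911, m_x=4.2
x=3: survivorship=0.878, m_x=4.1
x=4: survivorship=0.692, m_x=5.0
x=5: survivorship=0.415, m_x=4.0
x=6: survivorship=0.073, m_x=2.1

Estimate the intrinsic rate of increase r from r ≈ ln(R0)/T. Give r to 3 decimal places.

1.036

R0 = Σ lx·mx = 0 + 4.042 + 3.8262 + 3.5998 + 3.46 + 1.66 + 0.1533 = 16.7413
Σ x·lx·mx = 45.5536; T = 45.5536/16.7413 = 2.72103…
r ≈ ln(R0)/T = ln(16.7413)/2.72103… = 1.03559… → 1.036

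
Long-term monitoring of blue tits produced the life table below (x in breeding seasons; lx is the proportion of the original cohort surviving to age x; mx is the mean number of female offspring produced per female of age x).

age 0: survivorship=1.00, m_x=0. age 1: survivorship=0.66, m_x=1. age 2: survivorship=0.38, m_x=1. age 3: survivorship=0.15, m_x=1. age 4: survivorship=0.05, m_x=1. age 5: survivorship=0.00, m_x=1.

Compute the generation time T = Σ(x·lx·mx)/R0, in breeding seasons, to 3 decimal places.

1.669

lx·mx: 0, 0.66, 0.38, 0.15, 0.05, 0 → R0 = 1.24
x·lx·mx: 0, 0.66, 0.76, 0.45, 0.2, 0 → Σ = 2.07
T = 2.07 / 1.24 = 1.669355… → 1.669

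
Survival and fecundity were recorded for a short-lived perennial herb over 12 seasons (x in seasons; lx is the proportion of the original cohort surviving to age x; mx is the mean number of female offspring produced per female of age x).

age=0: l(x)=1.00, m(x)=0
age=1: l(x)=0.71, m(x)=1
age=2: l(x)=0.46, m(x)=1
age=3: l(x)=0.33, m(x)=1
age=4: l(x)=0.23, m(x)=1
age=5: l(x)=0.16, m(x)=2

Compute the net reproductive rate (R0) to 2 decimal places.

lx·mx by age: 0, 0.71, 0.46, 0.33, 0.23, 0.32
R0 = Σ lx·mx = 2.05 → 2.05

2.05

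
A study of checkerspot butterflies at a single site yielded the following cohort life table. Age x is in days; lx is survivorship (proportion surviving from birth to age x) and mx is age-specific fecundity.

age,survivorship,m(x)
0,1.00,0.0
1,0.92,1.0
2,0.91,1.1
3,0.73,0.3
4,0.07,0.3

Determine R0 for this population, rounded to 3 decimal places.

lx·mx by age: 0, 0.92, 1.001, 0.219, 0.021
R0 = Σ lx·mx = 2.161 → 2.161

2.161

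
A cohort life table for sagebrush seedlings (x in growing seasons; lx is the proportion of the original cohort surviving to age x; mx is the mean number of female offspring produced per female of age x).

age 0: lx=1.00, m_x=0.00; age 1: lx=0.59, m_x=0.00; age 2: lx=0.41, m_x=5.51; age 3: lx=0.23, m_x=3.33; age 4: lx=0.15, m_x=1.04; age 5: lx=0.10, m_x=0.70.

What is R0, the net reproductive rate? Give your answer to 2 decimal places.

3.25

lx·mx by age: 0, 0, 2.2591, 0.7659, 0.156, 0.07
R0 = Σ lx·mx = 3.251 → 3.25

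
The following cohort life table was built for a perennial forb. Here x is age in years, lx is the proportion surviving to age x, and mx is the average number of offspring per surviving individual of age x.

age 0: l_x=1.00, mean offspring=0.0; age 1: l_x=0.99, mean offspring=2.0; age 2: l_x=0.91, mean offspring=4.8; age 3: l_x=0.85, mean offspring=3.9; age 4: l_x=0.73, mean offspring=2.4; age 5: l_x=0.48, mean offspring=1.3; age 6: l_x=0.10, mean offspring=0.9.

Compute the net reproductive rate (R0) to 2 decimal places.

12.13

lx·mx by age: 0, 1.98, 4.368, 3.315, 1.752, 0.624, 0.09
R0 = Σ lx·mx = 12.129 → 12.13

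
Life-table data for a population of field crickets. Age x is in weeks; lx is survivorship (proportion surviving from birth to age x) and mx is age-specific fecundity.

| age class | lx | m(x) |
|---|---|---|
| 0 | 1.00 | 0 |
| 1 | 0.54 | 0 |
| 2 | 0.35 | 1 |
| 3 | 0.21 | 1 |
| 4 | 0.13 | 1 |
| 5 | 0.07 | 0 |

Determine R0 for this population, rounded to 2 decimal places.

lx·mx by age: 0, 0, 0.35, 0.21, 0.13, 0
R0 = Σ lx·mx = 0.69 → 0.69

0.69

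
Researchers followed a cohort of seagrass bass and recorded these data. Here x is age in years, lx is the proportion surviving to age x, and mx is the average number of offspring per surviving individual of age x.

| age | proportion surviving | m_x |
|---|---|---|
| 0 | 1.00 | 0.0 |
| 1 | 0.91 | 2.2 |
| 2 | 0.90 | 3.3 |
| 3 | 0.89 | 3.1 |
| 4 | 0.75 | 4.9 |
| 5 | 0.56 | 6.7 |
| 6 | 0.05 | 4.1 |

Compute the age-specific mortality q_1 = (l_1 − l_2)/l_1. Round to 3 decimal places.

0.011

q_1 = (l_1 − l_2) / l_1 = (0.91 − 0.9) / 0.91
     = 0.01 / 0.91 = 0.010989… → 0.011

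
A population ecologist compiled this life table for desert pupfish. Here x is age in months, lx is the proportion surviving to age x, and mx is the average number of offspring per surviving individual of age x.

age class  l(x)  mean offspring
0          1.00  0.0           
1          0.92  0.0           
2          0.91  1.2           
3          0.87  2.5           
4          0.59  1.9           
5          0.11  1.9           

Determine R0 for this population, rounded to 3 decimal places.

lx·mx by age: 0, 0, 1.092, 2.175, 1.121, 0.209
R0 = Σ lx·mx = 4.597 → 4.597

4.597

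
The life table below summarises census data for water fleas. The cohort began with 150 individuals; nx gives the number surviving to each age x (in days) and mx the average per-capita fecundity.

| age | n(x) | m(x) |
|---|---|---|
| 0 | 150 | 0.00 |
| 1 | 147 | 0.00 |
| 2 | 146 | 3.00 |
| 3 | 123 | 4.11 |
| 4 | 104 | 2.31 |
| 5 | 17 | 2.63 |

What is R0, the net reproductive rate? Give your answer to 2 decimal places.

lx = nx/n0 = nx/150: 1, 0.98, 0.97333…, 0.82, 0.69333…, 0.11333…
lx·mx by age: 0, 0, 2.92…, 3.3702, 1.6016…, 0.298067…
R0 = Σ lx·mx = 8.189867… → 8.19

8.19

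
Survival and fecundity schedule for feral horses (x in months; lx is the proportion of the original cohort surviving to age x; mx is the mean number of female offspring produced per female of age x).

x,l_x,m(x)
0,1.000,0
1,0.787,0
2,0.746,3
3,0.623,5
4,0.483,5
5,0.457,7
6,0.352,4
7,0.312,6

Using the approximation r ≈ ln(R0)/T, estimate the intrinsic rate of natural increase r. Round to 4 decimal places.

0.6202

R0 = Σ lx·mx = 0 + 0 + 2.238 + 3.115 + 2.415 + 3.199 + 1.408 + 1.872 = 14.247
Σ x·lx·mx = 61.028; T = 61.028/14.247 = 4.28357…
r ≈ ln(R0)/T = ln(14.247)/4.28357… = 0.620171… → 0.6202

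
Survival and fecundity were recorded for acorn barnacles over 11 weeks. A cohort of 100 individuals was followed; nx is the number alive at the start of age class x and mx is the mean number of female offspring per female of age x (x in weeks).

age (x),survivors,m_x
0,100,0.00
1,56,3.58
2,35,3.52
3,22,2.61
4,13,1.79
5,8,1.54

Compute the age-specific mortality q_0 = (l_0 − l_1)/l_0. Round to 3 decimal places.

0.440

lx = nx/n0 = nx/100: 1, 0.56, 0.35, 0.22, 0.13, 0.08
q_0 = (l_0 − l_1) / l_0 = (1 − 0.56) / 1
     = 0.44 / 1 = 0.44 → 0.440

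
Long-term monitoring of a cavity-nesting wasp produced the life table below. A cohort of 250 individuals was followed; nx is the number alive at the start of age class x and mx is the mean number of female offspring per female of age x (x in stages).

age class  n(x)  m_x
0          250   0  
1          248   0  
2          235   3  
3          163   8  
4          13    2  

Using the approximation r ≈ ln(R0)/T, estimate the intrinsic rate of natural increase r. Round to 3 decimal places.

0.786

lx = nx/n0 = nx/250: 1, 0.992, 0.94, 0.652, 0.052
R0 = Σ lx·mx = 0 + 0 + 2.82 + 5.216 + 0.104 = 8.14
Σ x·lx·mx = 21.704; T = 21.704/8.14 = 2.66634…
r ≈ ln(R0)/T = ln(8.14)/2.66634… = 0.78639… → 0.786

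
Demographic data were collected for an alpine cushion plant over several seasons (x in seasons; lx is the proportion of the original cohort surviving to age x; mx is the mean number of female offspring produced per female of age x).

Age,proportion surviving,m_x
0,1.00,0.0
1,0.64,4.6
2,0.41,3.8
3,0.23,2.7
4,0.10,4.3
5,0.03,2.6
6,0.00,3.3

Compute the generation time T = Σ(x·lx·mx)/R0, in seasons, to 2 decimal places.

lx·mx: 0, 2.944, 1.558, 0.621, 0.43, 0.078, 0 → R0 = 5.631
x·lx·mx: 0, 2.944, 3.116, 1.863, 1.72, 0.39, 0 → Σ = 10.033
T = 10.033 / 5.631 = 1.781744… → 1.78

1.78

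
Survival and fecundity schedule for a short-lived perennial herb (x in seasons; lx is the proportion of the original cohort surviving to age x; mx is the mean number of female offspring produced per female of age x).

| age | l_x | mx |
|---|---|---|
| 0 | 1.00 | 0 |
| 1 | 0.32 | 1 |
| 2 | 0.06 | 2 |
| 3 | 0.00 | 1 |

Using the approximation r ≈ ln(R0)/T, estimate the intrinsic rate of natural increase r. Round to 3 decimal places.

R0 = Σ lx·mx = 0 + 0.32 + 0.12 + 0 = 0.44
Σ x·lx·mx = 0.56; T = 0.56/0.44 = 1.27273…
r ≈ ln(R0)/T = ln(0.44)/1.27273… = -0.64506… → -0.645

-0.645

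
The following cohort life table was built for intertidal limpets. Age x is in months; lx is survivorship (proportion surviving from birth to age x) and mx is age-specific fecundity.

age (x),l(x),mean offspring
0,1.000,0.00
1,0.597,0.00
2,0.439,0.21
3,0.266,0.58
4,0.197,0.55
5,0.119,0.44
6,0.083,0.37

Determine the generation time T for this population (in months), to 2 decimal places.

lx·mx: 0, 0, 0.09219, 0.15428, 0.10835, 0.05236, 0.03071 → R0 = 0.43789
x·lx·mx: 0, 0, 0.18438, 0.46284, 0.4334, 0.2618, 0.18426 → Σ = 1.52668
T = 1.52668 / 0.43789 = 3.486446… → 3.49

3.49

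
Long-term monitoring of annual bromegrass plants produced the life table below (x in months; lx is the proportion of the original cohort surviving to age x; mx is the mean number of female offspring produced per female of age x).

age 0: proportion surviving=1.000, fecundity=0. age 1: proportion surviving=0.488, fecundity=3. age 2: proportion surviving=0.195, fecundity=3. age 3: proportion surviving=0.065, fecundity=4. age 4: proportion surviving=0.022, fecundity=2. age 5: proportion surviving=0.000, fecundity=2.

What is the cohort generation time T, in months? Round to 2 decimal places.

1.53

lx·mx: 0, 1.464, 0.585, 0.26, 0.044, 0 → R0 = 2.353
x·lx·mx: 0, 1.464, 1.17, 0.78, 0.176, 0 → Σ = 3.59
T = 3.59 / 2.353 = 1.525712… → 1.53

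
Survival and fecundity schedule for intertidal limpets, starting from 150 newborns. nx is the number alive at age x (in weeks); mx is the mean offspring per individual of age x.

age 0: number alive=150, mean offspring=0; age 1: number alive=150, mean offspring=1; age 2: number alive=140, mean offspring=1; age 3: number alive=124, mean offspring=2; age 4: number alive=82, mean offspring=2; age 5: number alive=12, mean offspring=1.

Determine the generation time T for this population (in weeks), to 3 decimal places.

2.647

lx = nx/n0 = nx/150: 1, 1, 0.93333…, 0.82667…, 0.54667…, 0.08
lx·mx: 0, 1, 0.933333…, 1.653333…, 1.093333…, 0.08 → R0 = 4.76…
x·lx·mx: 0, 1, 1.866667…, 4.96…, 4.373333…, 0.4 → Σ = 12.6…
T = 12.6… / 4.76… = 2.647059… → 2.647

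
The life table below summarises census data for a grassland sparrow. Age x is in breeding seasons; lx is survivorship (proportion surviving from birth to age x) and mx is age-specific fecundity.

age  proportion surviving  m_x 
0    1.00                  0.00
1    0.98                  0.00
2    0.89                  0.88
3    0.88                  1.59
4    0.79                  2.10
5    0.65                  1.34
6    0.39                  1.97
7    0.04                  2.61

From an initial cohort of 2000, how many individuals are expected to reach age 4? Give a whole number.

Expected survivors = N0 · l_4 = 2000 × 0.79 = 1580 → 1580

1580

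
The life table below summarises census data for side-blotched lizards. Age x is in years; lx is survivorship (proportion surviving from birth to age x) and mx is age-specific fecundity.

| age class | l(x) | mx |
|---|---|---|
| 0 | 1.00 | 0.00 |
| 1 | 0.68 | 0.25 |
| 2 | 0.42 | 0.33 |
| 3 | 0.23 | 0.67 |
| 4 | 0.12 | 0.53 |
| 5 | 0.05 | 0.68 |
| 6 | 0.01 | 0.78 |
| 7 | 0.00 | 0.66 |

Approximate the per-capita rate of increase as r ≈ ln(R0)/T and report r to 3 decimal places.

-0.233

R0 = Σ lx·mx = 0 + 0.17 + 0.1386 + 0.1541 + 0.0636 + 0.034 + 0.0078 + 0 = 0.5681
Σ x·lx·mx = 1.3807; T = 1.3807/0.5681 = 2.43038…
r ≈ ln(R0)/T = ln(0.5681)/2.43038… = -0.23266… → -0.233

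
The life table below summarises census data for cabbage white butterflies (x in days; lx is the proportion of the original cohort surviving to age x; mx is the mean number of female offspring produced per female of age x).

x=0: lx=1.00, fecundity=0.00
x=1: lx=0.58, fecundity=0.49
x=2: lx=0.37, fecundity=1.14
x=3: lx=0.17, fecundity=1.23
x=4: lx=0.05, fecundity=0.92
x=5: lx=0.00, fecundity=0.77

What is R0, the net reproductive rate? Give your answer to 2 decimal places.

0.96

lx·mx by age: 0, 0.2842, 0.4218, 0.2091, 0.046, 0
R0 = Σ lx·mx = 0.9611 → 0.96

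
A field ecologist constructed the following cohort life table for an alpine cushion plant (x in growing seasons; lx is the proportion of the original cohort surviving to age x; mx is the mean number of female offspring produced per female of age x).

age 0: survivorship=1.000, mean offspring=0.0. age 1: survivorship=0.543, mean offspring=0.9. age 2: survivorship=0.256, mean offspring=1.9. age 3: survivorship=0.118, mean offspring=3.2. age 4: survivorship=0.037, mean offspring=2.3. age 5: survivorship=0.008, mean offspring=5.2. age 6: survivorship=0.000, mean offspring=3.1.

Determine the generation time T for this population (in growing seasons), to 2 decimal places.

2.12

lx·mx: 0, 0.4887, 0.4864, 0.3776, 0.0851, 0.0416, 0 → R0 = 1.4794
x·lx·mx: 0, 0.4887, 0.9728, 1.1328, 0.3404, 0.208, 0 → Σ = 3.1427
T = 3.1427 / 1.4794 = 2.124307… → 2.12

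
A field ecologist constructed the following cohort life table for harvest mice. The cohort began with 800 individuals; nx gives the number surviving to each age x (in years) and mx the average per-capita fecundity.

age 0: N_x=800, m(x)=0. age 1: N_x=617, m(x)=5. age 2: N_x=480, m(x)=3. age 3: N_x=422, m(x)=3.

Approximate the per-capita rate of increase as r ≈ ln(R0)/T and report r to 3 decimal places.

1.174

lx = nx/n0 = nx/800: 1, 0.77125, 0.6, 0.5275
R0 = Σ lx·mx = 0 + 3.85625 + 1.8 + 1.5825 = 7.23875
Σ x·lx·mx = 12.20375; T = 12.20375/7.23875 = 1.68589…
r ≈ ln(R0)/T = ln(7.23875)/1.68589… = 1.17413… → 1.174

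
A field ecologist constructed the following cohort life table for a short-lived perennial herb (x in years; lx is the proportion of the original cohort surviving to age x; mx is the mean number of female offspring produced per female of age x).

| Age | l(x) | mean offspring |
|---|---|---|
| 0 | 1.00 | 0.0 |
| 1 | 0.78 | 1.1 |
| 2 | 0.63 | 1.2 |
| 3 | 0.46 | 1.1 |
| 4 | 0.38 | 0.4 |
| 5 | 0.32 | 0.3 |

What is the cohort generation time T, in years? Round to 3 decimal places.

lx·mx: 0, 0.858, 0.756, 0.506, 0.152, 0.096 → R0 = 2.368
x·lx·mx: 0, 0.858, 1.512, 1.518, 0.608, 0.48 → Σ = 4.976
T = 4.976 / 2.368 = 2.101351… → 2.101

2.101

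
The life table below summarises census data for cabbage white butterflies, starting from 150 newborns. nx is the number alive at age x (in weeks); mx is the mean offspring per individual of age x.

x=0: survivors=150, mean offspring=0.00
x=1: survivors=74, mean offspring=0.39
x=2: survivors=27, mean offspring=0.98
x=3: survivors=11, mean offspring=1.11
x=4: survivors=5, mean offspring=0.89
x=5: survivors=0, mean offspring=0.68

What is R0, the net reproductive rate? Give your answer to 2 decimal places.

0.48

lx = nx/n0 = nx/150: 1, 0.49333…, 0.18, 0.07333…, 0.03333…, 0
lx·mx by age: 0, 0.1924…, 0.1764, 0.0814…, 0.029667…, 0
R0 = Σ lx·mx = 0.479867… → 0.48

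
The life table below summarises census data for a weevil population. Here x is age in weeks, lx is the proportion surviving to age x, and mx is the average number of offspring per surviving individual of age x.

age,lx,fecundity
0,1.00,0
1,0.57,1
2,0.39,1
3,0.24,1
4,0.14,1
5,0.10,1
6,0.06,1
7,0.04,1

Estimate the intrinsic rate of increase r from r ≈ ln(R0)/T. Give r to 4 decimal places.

0.1764

R0 = Σ lx·mx = 0 + 0.57 + 0.39 + 0.24 + 0.14 + 0.1 + 0.06 + 0.04 = 1.54
Σ x·lx·mx = 3.77; T = 3.77/1.54 = 2.44805…
r ≈ ln(R0)/T = ln(1.54)/2.44805… = 0.176378… → 0.1764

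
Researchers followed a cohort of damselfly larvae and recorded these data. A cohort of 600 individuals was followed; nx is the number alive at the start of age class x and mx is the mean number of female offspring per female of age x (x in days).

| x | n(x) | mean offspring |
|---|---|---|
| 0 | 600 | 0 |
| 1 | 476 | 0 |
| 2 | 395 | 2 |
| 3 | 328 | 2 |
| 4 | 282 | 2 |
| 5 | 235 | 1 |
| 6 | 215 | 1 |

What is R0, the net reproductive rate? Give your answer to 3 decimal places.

4.100

lx = nx/n0 = nx/600: 1, 0.79333…, 0.65833…, 0.54667…, 0.47, 0.39167…, 0.35833…
lx·mx by age: 0, 0, 1.316667…, 1.093333…, 0.94, 0.391667…, 0.358333…
R0 = Σ lx·mx = 4.1… → 4.100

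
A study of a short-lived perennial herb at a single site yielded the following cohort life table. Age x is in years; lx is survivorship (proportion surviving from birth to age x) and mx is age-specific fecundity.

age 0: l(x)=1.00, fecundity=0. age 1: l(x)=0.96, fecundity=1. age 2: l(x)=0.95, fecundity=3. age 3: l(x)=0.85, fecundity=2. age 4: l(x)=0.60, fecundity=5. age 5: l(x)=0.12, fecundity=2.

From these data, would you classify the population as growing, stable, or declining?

R0 = Σ lx·mx = 0 + 0.96 + 2.85 + 1.7 + 3 + 0.24 = 8.75
R0 > 1, so the population is growing.

growing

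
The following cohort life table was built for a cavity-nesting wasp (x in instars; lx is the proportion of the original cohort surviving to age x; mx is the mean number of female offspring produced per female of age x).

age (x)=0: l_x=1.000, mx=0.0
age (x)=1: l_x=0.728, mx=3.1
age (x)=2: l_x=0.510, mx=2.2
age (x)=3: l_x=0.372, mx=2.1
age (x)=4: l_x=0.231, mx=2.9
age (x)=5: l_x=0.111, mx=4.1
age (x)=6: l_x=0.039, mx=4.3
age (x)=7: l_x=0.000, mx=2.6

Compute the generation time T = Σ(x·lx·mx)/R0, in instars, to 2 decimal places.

2.35

lx·mx: 0, 2.2568, 1.122, 0.7812, 0.6699, 0.4551, 0.1677, 0 → R0 = 5.4527
x·lx·mx: 0, 2.2568, 2.244, 2.3436, 2.6796, 2.2755, 1.0062, 0 → Σ = 12.8057
T = 12.8057 / 5.4527 = 2.348506… → 2.35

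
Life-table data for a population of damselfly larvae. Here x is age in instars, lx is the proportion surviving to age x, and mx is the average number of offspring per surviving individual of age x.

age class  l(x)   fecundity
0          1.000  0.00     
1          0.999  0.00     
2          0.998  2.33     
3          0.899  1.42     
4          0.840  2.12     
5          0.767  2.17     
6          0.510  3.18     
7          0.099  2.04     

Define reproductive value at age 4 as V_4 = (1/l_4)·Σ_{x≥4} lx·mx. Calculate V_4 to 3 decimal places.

lx·mx for x ≥ 4: 1.7808, 1.66439, 1.6218, 0.20196 → sum = 5.26895
V_4 = 5.26895 / l_4 = 5.26895 / 0.84 = 6.27256… → 6.273

6.273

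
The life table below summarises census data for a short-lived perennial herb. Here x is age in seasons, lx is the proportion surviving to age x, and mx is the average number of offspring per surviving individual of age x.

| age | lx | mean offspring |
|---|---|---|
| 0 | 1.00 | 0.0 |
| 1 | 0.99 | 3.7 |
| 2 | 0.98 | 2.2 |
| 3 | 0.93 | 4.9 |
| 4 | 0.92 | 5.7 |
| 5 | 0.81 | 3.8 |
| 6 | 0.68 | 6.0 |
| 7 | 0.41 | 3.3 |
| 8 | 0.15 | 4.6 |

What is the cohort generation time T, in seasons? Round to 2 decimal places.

lx·mx: 0, 3.663, 2.156, 4.557, 5.244, 3.078, 4.08, 1.353, 0.69 → R0 = 24.821
x·lx·mx: 0, 3.663, 4.312, 13.671, 20.976, 15.39, 24.48, 9.471, 5.52 → Σ = 97.483
T = 97.483 / 24.821 = 3.92744… → 3.93

3.93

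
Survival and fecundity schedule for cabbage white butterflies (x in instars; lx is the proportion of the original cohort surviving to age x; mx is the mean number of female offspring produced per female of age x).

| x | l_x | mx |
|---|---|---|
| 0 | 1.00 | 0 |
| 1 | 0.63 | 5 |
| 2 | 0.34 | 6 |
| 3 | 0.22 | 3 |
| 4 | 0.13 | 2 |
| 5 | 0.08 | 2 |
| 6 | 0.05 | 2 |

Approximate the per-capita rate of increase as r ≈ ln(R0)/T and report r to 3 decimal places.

R0 = Σ lx·mx = 0 + 3.15 + 2.04 + 0.66 + 0.26 + 0.16 + 0.1 = 6.37
Σ x·lx·mx = 11.65; T = 11.65/6.37 = 1.82889…
r ≈ ln(R0)/T = ln(6.37)/1.82889… = 1.01242… → 1.012

1.012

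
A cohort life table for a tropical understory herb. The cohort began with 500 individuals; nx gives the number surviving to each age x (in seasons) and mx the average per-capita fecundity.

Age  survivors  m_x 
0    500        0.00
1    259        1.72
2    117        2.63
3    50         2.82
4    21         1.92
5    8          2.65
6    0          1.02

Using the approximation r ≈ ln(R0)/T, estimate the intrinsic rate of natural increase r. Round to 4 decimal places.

lx = nx/n0 = nx/500: 1, 0.518, 0.234, 0.1, 0.042, 0.016, 0
R0 = Σ lx·mx = 0 + 0.89096 + 0.61542 + 0.282 + 0.08064 + 0.0424 + 0 = 1.91142
Σ x·lx·mx = 3.50236; T = 3.50236/1.91142 = 1.83233…
r ≈ ln(R0)/T = ln(1.91142)/1.83233… = 0.353563… → 0.3536

0.3536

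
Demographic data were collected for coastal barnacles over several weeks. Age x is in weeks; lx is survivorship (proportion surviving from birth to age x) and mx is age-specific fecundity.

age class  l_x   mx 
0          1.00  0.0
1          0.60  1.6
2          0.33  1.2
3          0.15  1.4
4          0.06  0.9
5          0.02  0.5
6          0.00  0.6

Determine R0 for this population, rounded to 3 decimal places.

lx·mx by age: 0, 0.96, 0.396, 0.21, 0.054, 0.01, 0
R0 = Σ lx·mx = 1.63 → 1.630

1.630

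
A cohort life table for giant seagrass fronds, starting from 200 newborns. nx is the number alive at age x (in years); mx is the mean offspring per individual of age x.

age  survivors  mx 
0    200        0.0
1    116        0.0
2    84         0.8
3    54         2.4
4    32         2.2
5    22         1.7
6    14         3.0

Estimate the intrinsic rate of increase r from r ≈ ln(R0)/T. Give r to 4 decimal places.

lx = nx/n0 = nx/200: 1, 0.58, 0.42, 0.27, 0.16, 0.11, 0.07
R0 = Σ lx·mx = 0 + 0 + 0.336 + 0.648 + 0.352 + 0.187 + 0.21 = 1.733
Σ x·lx·mx = 6.219; T = 6.219/1.733 = 3.58857…
r ≈ ln(R0)/T = ln(1.733)/3.58857… = 0.153224… → 0.1532

0.1532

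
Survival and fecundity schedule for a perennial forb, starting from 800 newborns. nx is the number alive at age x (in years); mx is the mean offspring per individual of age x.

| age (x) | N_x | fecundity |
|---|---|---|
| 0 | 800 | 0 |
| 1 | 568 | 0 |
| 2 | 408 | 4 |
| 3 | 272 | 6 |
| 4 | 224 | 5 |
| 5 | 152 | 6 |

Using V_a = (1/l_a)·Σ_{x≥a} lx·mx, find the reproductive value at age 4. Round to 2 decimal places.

lx = nx/n0 = nx/800: 1, 0.71, 0.51, 0.34, 0.28, 0.19
lx·mx for x ≥ 4: 1.4, 1.14 → sum = 2.54
V_4 = 2.54 / l_4 = 2.54 / 0.28 = 9.071429… → 9.07

9.07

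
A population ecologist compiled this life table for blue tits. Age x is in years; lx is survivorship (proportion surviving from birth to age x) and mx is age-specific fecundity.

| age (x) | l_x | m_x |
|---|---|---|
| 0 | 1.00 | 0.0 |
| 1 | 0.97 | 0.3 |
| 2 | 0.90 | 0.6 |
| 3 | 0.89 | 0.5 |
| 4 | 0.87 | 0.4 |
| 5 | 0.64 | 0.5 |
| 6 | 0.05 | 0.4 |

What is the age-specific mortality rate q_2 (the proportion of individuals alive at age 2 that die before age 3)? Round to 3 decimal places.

q_2 = (l_2 − l_3) / l_2 = (0.9 − 0.89) / 0.9
     = 0.01 / 0.9 = 0.011111… → 0.011

0.011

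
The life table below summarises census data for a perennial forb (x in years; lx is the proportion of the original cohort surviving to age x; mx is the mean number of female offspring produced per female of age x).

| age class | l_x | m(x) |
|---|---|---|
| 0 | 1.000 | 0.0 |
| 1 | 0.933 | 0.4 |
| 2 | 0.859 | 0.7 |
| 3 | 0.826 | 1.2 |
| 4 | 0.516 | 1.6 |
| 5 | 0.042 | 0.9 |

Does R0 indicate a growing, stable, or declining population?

R0 = Σ lx·mx = 0 + 0.3732 + 0.6013 + 0.9912 + 0.8256 + 0.0378 = 2.8291
R0 > 1, so the population is growing.

growing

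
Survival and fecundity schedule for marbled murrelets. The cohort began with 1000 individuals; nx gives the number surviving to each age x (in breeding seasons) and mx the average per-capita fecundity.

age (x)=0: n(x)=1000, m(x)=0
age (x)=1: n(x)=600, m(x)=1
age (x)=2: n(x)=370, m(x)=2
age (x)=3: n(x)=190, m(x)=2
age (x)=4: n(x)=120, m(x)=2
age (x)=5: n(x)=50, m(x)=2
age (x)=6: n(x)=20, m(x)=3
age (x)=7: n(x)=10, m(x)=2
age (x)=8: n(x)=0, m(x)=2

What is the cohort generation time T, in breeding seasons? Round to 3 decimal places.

2.421

lx = nx/n0 = nx/1000: 1, 0.6, 0.37, 0.19, 0.12, 0.05, 0.02, 0.01, 0
lx·mx: 0, 0.6, 0.74, 0.38, 0.24, 0.1, 0.06, 0.02, 0 → R0 = 2.14
x·lx·mx: 0, 0.6, 1.48, 1.14, 0.96, 0.5, 0.36, 0.14, 0 → Σ = 5.18
T = 5.18 / 2.14 = 2.420561… → 2.421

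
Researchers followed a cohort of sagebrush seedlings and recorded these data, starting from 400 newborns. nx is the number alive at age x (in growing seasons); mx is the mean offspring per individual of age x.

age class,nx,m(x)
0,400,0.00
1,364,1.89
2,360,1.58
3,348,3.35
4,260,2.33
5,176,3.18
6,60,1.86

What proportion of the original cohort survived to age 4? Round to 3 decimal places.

0.650

l_4 = n_4/n_0 = 260/400 = 0.65 → 0.650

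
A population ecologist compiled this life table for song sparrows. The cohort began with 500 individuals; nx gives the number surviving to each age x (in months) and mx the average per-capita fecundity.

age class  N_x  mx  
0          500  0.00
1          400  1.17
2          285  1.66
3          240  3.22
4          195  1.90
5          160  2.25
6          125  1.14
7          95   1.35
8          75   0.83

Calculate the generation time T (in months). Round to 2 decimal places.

3.34

lx = nx/n0 = nx/500: 1, 0.8, 0.57, 0.48, 0.39, 0.32, 0.25, 0.19, 0.15
lx·mx: 0, 0.936, 0.9462, 1.5456, 0.741, 0.72, 0.285, 0.2565, 0.1245 → R0 = 5.5548
x·lx·mx: 0, 0.936, 1.8924, 4.6368, 2.964, 3.6, 1.71, 1.7955, 0.996 → Σ = 18.5307
T = 18.5307 / 5.5548 = 3.33598… → 3.34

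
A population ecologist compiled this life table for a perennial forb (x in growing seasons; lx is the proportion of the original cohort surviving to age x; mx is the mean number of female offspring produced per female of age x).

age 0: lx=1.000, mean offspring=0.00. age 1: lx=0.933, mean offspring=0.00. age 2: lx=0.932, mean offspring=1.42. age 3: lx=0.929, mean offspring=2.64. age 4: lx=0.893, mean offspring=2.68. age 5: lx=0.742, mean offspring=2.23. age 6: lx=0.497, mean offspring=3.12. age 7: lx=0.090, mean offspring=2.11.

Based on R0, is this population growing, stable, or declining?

R0 = Σ lx·mx = 0 + 0 + 1.32344 + 2.45256 + 2.39324 + 1.65466 + 1.55064 + 0.1899 = 9.56444
R0 > 1, so the population is growing.

growing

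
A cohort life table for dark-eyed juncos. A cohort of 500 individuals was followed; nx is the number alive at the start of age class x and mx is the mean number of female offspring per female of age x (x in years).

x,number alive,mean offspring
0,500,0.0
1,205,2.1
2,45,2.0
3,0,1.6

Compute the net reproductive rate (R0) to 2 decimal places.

lx = nx/n0 = nx/500: 1, 0.41, 0.09, 0
lx·mx by age: 0, 0.861, 0.18, 0
R0 = Σ lx·mx = 1.041 → 1.04

1.04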